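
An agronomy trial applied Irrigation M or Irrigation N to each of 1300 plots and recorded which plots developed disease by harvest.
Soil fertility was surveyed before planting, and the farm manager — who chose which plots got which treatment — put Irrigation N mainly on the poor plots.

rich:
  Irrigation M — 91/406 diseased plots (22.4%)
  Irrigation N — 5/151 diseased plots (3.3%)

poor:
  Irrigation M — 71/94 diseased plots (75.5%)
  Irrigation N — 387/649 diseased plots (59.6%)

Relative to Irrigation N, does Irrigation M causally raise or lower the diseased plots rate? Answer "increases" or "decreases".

increases

Irrigation N is lower inside every soil fertility stratum but Irrigation M is lower in aggregate. Whether to stratify depends on how soil fertility relates to the irrigation.
Soil fertility is set before the irrigation has any effect — it is not caused by the irrigation — and it independently drives the outcome. That makes it a confounder, so the causal comparison is within soil fertility levels.
Within each level — rich: 22.4% vs 3.3%; poor: 75.5% vs 59.6% — Irrigation N is lower every time.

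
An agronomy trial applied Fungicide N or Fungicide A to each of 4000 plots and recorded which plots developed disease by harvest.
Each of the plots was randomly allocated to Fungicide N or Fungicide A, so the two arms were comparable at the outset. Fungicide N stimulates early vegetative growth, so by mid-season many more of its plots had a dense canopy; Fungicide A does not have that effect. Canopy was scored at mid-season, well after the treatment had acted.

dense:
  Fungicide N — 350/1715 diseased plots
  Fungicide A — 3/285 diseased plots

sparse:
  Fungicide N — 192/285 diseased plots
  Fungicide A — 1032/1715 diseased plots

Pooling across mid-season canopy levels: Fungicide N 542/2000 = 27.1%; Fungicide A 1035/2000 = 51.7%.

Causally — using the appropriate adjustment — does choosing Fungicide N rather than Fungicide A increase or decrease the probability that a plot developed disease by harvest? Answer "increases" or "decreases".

decreases

Mid-season canopy is recorded after the fungicide and is itself shifted by it — it sits on the causal path from fungicide to outcome. Conditioning on a mediator would strip out part of the effect we want; the pooled comparison gives the total causal effect.
Pooled: Fungicide N 27.1% vs Fungicide A 51.7%; Fungicide N is lower overall.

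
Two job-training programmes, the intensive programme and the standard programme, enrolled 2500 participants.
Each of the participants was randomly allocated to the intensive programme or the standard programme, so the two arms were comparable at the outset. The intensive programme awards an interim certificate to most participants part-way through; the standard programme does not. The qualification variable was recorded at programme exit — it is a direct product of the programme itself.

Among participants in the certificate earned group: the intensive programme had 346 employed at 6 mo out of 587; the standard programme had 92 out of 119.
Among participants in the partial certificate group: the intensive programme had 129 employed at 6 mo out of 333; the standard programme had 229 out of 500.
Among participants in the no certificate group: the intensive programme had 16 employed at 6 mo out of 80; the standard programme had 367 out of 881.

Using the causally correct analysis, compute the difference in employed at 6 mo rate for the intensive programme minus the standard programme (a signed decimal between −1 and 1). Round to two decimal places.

The qualification attained during the programme-specific comparison favours the standard programme throughout, but the pooled figures favour the intensive programme. The question is whether to condition on qualification attained during the programme.
Qualification attained during the programme here is a post-treatment variable shaped by the programme; conditioning on it would introduce bias rather than remove it. The overall comparison is the causal one.
The causal difference is the pooled difference: 0.491 − 0.459 = +0.032.

+0.03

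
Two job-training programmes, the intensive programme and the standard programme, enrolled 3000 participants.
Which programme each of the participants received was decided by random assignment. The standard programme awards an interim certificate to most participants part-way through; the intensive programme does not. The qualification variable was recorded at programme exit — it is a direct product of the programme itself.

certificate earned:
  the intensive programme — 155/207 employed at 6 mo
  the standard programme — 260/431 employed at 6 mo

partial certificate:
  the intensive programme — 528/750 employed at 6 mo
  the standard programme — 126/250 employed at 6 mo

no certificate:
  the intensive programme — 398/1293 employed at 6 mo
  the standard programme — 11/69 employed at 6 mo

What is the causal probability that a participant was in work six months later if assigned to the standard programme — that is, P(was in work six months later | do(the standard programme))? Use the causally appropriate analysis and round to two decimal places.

0.53

The stratified and pooled comparisons disagree (the intensive programme wins within each qualification attained during the programme; the standard programme wins overall), so the answer turns on the causal role of qualification attained during the programme.
Qualification attained during the programme lies on the pathway programme → qualification attained during the programme → outcome, so adjusting for it blocks the indirect effect. For the total causal effect of programme, use the unadjusted pooled rates.
So P(outcome | do(the standard programme)) is just the pooled rate for the standard programme: 397/750 = 0.529.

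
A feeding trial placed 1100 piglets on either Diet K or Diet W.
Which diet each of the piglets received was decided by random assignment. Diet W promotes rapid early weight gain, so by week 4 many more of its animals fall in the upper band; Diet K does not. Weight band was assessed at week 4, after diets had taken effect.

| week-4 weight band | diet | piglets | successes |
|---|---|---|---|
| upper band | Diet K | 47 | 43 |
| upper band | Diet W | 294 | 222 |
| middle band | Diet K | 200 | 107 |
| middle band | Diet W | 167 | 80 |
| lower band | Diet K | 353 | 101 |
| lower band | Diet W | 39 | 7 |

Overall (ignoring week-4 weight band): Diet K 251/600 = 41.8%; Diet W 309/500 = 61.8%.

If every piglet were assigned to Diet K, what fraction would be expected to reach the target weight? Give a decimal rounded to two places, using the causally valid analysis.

The week-4 weight band-specific comparison favours Diet K throughout, but the pooled figures favour Diet W. The question is whether to condition on week-4 weight band.
The distribution of week-4 weight band is itself part of what the diet does — it is an intermediate outcome. Holding it fixed would remove that part of the effect; the total effect is the pooled difference.
So P(outcome | do(Diet K)) is just the pooled rate for Diet K: 251/600 = 0.418.

0.42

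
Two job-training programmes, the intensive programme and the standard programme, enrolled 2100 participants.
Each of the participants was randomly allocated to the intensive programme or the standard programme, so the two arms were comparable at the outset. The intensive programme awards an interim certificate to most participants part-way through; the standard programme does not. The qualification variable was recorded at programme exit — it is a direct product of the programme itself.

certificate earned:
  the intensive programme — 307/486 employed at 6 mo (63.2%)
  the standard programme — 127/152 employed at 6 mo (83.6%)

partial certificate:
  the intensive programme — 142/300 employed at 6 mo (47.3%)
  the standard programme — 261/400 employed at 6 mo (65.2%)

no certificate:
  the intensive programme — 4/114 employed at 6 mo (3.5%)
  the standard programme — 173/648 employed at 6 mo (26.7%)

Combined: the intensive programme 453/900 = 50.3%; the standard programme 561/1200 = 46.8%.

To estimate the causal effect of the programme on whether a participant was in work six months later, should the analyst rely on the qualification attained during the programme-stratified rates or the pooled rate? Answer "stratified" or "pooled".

pooled

the standard programme is higher inside every qualification attained during the programme stratum but the intensive programme is higher in aggregate. Whether to stratify depends on how qualification attained during the programme relates to the programme.
Because the programme influences qualification attained during the programme, qualification attained during the programme is a post-treatment mediator, not a confounder. Stratifying on it would bias the estimate; the causal effect is the crude pooled difference.
Pooled: the intensive programme 50.3% vs the standard programme 46.8%; the intensive programme is higher overall.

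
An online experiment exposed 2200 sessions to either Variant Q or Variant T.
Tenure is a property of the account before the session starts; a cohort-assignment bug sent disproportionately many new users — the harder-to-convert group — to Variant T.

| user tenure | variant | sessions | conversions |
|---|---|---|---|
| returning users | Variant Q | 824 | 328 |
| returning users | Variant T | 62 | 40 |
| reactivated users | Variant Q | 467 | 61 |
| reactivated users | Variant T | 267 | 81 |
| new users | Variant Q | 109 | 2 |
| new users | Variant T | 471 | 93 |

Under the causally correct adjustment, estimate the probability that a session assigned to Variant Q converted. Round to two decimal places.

Within every user tenure level Variant T has the higher rate, yet pooled Variant Q does — Simpson's reversal.
The imbalance in user tenure arose from how sessions were allocated, not from anything the variant did; and user tenure independently affects the outcome. The pooled gap is confounded — condition on user tenure.
Standardising Variant Q to the population user tenure mix: 0.403·328/824 + 0.334·61/467 + 0.264·2/109 = 0.209.

0.21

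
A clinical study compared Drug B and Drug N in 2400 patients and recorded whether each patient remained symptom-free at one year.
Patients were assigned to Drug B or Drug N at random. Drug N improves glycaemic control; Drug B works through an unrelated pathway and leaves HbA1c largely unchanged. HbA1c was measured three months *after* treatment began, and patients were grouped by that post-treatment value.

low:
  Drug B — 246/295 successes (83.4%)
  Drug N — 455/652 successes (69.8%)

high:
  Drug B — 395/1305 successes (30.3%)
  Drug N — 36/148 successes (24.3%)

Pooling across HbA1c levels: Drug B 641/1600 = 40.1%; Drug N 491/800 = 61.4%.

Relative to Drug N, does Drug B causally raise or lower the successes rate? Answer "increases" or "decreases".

Drug B is higher inside every HbA1c stratum but Drug N is higher in aggregate. Whether to stratify depends on how HbA1c relates to the drug.
Because the drug influences HbA1c, HbA1c is a post-treatment mediator, not a confounder. Stratifying on it would bias the estimate; the causal effect is the crude pooled difference.
Pooled: Drug B 40.1% vs Drug N 61.4%; Drug N is higher overall.

decreases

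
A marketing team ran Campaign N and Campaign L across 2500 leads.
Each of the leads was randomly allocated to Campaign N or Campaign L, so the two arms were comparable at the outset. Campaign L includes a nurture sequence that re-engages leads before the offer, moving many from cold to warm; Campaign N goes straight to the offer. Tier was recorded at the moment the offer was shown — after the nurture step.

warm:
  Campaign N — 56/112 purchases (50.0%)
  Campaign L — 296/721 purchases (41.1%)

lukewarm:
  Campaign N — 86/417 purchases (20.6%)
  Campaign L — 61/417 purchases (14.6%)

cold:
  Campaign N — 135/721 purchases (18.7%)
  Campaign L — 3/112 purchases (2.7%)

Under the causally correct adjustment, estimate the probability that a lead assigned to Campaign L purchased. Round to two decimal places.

0.29

Stratifying would compare campaigns among leads the campaigns themselves sorted into engagement tier groups — a form of selection on an intermediate. The unconditioned pooled rates give the total causal effect.
So P(outcome | do(Campaign L)) is just the pooled rate for Campaign L: 360/1250 = 0.288.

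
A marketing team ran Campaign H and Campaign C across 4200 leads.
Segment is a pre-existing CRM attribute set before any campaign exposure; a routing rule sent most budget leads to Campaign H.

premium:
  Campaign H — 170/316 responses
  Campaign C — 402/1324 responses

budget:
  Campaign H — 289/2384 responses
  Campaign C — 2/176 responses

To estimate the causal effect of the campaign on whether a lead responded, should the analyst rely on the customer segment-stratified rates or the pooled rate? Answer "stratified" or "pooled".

Customer segment satisfies the back-door criterion: it is not a descendant of the campaign, and it blocks the spurious path from campaign to outcome. Adjusting for it (i.e., using the within-customer segment rates) gives the causal effect.
Within each level — premium: 53.8% vs 30.4%; budget: 12.1% vs 1.1% — Campaign H is higher every time.

stratified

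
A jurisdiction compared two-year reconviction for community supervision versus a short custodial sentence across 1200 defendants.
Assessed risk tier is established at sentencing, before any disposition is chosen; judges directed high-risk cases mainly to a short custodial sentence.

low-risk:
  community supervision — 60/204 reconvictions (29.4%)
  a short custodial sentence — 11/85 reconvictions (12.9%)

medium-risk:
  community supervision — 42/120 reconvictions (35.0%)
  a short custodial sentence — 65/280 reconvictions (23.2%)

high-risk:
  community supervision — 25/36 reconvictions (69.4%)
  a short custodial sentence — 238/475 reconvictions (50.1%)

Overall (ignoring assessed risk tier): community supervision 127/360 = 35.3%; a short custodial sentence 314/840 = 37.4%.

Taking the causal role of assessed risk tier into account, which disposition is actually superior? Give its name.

Since assessed risk tier is a pre-existing factor (not a product of the disposition) and it affects the outcome on its own, it is a confounder. The stratified rates, not the pooled rate, identify the causal effect.
Within each level — low-risk: 29.4% vs 12.9%; medium-risk: 35.0% vs 23.2%; high-risk: 69.4% vs 50.1% — a short custodial sentence is lower every time.

a short custodial sentence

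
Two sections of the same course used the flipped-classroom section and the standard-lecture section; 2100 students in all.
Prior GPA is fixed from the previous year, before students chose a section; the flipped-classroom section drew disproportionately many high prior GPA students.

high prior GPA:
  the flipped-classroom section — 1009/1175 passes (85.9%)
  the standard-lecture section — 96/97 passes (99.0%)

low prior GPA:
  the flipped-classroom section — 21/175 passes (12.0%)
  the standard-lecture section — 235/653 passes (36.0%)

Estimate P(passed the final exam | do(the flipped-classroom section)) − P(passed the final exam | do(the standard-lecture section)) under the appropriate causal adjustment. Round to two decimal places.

Here prior GPA band is a common cause — it drives both which teaching method a case falls under and the outcome. The crude comparison mixes populations; the stratum-specific rates are the causally relevant ones.
Adjusting over the population distribution of prior GPA band: 0.606·(0.859−0.990) + 0.394·(0.120−0.360) = -0.174.

-0.17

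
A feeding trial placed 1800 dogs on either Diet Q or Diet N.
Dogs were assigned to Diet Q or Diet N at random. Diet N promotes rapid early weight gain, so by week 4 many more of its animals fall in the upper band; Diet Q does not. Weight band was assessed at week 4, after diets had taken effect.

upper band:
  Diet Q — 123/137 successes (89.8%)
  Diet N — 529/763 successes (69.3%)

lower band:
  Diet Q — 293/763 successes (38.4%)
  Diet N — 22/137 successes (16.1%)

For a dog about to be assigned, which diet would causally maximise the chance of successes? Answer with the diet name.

Because the diet influences week-4 weight band, week-4 weight band is a post-treatment mediator, not a confounder. Stratifying on it would bias the estimate; the causal effect is the crude pooled difference.
Pooled: Diet Q 46.2% vs Diet N 61.2%; Diet N is higher overall.

Diet N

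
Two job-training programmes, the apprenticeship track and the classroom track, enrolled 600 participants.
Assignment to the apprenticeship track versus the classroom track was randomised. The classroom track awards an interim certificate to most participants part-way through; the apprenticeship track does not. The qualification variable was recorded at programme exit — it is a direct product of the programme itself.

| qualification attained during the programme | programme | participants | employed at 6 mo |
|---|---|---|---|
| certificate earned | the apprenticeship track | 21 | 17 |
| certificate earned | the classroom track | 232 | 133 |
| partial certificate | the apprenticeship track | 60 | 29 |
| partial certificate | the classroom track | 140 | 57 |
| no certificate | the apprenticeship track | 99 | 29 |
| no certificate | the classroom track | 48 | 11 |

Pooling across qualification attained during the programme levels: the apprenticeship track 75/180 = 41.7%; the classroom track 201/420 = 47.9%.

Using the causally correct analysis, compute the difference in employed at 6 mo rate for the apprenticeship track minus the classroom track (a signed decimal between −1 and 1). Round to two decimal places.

Within every qualification attained during the programme level the apprenticeship track has the higher rate, yet pooled the classroom track does — Simpson's reversal.
Qualification attained during the programme here is a post-treatment variable shaped by the programme; conditioning on it would introduce bias rather than remove it. The overall comparison is the causal one.
The causal difference is the pooled difference: 0.417 − 0.479 = -0.062.

-0.06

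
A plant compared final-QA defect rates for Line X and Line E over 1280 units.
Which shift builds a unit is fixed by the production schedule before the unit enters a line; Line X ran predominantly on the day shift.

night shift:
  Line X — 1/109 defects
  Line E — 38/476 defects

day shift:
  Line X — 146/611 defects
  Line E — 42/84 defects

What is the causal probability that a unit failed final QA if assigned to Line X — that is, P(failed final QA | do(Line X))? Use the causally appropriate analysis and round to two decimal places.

0.13

Nothing the line does changes shift; the imbalance is an allocation artefact. With shift also predicting the outcome, the pooled figure is confounded, and the within-stratum comparison is the causal one.
Standardising Line X to the population shift mix: 0.457·1/109 + 0.543·146/611 = 0.134.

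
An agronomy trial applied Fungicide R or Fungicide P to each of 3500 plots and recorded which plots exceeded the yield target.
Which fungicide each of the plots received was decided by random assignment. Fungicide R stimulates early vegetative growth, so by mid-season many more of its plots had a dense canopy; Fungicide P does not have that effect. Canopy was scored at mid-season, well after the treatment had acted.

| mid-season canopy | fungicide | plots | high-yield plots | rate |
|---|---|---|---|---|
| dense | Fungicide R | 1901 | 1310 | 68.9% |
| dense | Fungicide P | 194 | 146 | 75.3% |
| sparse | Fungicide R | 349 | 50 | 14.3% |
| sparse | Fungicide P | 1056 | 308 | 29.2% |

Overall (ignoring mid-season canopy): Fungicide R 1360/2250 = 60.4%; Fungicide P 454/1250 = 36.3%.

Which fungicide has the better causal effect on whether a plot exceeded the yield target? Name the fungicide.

The mid-season canopy-specific comparison favours Fungicide P throughout, but the pooled figures favour Fungicide R. The question is whether to condition on mid-season canopy.
Mid-season canopy lies on the pathway fungicide → mid-season canopy → outcome, so adjusting for it blocks the indirect effect. For the total causal effect of fungicide, use the unadjusted pooled rates.
Pooled: Fungicide R 60.4% vs Fungicide P 36.3%; Fungicide R is higher overall.

Fungicide R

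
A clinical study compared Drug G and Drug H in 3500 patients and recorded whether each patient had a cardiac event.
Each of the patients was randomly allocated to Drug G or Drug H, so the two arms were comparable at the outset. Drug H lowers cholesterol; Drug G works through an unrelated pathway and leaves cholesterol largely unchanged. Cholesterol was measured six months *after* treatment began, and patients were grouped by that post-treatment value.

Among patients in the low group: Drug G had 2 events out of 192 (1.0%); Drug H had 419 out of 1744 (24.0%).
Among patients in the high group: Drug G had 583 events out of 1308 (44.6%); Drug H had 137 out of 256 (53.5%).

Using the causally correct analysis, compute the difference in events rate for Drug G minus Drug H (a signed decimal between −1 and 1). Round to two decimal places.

Cholesterol is downstream of the drug. One should not condition on a consequence of treatment, so the overall rates are the right comparison.
The causal difference is the pooled difference: 0.390 − 0.278 = +0.112.

+0.11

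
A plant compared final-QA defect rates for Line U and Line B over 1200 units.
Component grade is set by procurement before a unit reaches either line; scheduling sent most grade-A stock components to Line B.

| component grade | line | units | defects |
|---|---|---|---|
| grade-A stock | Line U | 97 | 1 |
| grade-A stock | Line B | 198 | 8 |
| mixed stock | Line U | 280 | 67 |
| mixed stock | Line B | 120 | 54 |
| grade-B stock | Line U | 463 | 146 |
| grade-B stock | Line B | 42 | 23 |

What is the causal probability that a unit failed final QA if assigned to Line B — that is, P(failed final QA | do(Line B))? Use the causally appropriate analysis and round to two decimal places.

The component grade-specific comparison favours Line U throughout, but the pooled figures favour Line B. The question is whether to condition on component grade.
Component grade satisfies the back-door criterion: it is not a descendant of the line, and it blocks the spurious path from line to outcome. Adjusting for it (i.e., using the within-component grade rates) gives the causal effect.
Standardising Line B to the population component grade mix: 0.246·8/198 + 0.333·54/120 + 0.421·23/42 = 0.390.

0.39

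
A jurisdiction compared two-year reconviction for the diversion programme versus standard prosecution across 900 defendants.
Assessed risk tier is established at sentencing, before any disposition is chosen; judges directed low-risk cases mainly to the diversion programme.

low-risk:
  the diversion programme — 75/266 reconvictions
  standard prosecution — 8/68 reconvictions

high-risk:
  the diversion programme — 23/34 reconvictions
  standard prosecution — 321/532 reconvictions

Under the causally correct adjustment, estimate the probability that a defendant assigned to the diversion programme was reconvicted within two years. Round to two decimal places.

The stratified and pooled comparisons disagree (standard prosecution wins within each assessed risk tier; the diversion programme wins overall), so the answer turns on the causal role of assessed risk tier.
Since assessed risk tier is a pre-existing factor (not a product of the disposition) and it affects the outcome on its own, it is a confounder. The stratified rates, not the pooled rate, identify the causal effect.
Standardising the diversion programme to the population assessed risk tier mix: 0.371·75/266 + 0.629·23/34 = 0.530.

0.53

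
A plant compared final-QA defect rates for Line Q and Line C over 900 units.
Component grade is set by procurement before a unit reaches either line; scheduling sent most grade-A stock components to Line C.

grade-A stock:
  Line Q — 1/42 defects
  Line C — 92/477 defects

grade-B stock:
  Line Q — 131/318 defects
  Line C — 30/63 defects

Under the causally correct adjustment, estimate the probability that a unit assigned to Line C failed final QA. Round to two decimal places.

0.31

Nothing the line does changes component grade; the imbalance is an allocation artefact. With component grade also predicting the outcome, the pooled figure is confounded, and the within-stratum comparison is the causal one.
Standardising Line C to the population component grade mix: 0.577·92/477 + 0.423·30/63 = 0.313.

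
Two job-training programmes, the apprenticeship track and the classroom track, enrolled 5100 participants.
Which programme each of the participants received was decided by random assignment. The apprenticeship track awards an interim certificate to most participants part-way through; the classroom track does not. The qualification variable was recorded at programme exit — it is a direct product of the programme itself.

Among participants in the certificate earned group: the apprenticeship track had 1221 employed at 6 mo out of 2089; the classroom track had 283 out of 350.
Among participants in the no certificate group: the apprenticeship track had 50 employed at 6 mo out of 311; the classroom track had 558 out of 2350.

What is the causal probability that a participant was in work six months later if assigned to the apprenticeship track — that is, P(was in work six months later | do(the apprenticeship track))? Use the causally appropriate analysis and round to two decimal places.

Stratifying would compare programmes among participants the programmes themselves sorted into qualification attained during the programme groups — a form of selection on an intermediate. The unconditioned pooled rates give the total causal effect.
So P(outcome | do(the apprenticeship track)) is just the pooled rate for the apprenticeship track: 1271/2400 = 0.530.

0.53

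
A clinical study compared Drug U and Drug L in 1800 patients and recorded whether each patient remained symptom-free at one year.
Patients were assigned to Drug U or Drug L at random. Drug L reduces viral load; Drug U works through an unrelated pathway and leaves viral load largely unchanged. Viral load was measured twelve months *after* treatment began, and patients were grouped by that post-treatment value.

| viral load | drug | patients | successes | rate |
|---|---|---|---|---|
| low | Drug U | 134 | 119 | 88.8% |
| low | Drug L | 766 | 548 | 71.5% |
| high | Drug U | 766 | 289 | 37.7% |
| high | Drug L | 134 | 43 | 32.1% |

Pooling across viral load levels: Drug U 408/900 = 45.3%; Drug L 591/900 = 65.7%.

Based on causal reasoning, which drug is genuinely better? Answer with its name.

Drug L

The stratified and pooled comparisons disagree (Drug U wins within each viral load; Drug L wins overall), so the answer turns on the causal role of viral load.
Viral load lies on the pathway drug → viral load → outcome, so adjusting for it blocks the indirect effect. For the total causal effect of drug, use the unadjusted pooled rates.
Pooled: Drug U 45.3% vs Drug L 65.7%; Drug L is higher overall.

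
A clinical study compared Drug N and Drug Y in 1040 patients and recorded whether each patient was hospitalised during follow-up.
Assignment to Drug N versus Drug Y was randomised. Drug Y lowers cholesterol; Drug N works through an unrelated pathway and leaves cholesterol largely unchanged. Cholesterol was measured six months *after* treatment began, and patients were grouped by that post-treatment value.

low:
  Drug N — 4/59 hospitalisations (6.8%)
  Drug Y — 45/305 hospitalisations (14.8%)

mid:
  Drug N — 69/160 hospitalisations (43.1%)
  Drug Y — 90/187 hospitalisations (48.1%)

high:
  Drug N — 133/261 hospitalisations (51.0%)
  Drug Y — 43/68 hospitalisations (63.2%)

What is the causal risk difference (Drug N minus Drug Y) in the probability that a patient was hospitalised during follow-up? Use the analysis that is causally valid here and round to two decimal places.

Drug N is lower inside every cholesterol stratum but Drug Y is lower in aggregate. Whether to stratify depends on how cholesterol relates to the drug.
Stratifying would compare drugs among patients the drugs themselves sorted into cholesterol groups — a form of selection on an intermediate. The unconditioned pooled rates give the total causal effect.
The causal difference is the pooled difference: 0.429 − 0.318 = +0.111.

+0.11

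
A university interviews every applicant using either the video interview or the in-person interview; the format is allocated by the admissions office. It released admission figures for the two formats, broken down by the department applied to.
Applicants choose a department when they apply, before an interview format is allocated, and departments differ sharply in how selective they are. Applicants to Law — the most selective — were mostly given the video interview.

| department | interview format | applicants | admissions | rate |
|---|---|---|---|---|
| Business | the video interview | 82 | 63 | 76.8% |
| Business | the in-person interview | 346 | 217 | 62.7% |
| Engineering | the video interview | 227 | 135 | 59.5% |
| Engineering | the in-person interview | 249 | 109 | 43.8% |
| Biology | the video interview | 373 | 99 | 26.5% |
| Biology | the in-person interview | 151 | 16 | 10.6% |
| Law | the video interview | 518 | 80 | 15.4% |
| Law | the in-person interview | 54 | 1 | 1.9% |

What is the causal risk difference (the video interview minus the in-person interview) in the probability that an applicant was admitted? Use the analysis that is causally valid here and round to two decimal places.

Here department is a common cause — it drives both which interview format a case falls under and the outcome. The crude comparison mixes populations; the stratum-specific rates are the causally relevant ones.
Adjusting over the population distribution of department: 0.214·(0.768−0.627) + 0.238·(0.595−0.438) + 0.262·(0.265−0.106) + 0.286·(0.154−0.019) = +0.148.

+0.15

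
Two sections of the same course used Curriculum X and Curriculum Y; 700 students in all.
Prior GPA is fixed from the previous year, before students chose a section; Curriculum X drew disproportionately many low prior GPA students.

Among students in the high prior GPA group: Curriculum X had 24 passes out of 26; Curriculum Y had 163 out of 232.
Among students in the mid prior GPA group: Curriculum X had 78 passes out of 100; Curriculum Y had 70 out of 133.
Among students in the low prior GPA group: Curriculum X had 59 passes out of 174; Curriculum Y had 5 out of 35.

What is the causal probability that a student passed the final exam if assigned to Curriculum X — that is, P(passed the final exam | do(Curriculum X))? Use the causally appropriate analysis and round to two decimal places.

Curriculum X is higher inside every prior GPA band stratum but Curriculum Y is higher in aggregate. Whether to stratify depends on how prior GPA band relates to the teaching method.
Prior GPA band is set before the teaching method has any effect — it is not caused by the teaching method — and it independently drives the outcome. That makes it a confounder, so the causal comparison is within prior GPA band levels.
Standardising Curriculum X to the population prior GPA band mix: 0.369·24/26 + 0.333·78/100 + 0.299·59/174 = 0.701.

0.70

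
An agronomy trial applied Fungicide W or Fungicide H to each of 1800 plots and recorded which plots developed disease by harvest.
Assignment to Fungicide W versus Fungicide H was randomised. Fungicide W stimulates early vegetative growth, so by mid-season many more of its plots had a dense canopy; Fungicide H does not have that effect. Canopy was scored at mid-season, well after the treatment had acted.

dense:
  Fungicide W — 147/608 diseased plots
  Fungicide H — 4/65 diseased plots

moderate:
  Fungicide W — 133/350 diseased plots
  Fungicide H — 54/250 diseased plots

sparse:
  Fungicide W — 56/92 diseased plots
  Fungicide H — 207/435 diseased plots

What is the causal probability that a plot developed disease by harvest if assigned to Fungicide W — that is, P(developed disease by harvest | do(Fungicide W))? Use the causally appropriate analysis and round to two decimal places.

0.32

Fungicide H is lower inside every mid-season canopy stratum but Fungicide W is lower in aggregate. Whether to stratify depends on how mid-season canopy relates to the fungicide.
Because the fungicide influences mid-season canopy, mid-season canopy is a post-treatment mediator, not a confounder. Stratifying on it would bias the estimate; the causal effect is the crude pooled difference.
So P(outcome | do(Fungicide W)) is just the pooled rate for Fungicide W: 336/1050 = 0.320.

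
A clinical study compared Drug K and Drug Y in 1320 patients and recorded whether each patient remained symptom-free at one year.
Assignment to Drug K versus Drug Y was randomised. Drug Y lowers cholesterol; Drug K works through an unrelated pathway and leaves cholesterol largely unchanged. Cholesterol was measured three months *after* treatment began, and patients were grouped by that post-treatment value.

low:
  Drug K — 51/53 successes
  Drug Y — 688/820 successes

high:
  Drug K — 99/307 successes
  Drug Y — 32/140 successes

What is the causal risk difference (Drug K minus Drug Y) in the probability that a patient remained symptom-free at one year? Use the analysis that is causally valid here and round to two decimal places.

-0.33

Cholesterol lies on the pathway drug → cholesterol → outcome, so adjusting for it blocks the indirect effect. For the total causal effect of drug, use the unadjusted pooled rates.
The causal difference is the pooled difference: 0.417 − 0.750 = -0.333.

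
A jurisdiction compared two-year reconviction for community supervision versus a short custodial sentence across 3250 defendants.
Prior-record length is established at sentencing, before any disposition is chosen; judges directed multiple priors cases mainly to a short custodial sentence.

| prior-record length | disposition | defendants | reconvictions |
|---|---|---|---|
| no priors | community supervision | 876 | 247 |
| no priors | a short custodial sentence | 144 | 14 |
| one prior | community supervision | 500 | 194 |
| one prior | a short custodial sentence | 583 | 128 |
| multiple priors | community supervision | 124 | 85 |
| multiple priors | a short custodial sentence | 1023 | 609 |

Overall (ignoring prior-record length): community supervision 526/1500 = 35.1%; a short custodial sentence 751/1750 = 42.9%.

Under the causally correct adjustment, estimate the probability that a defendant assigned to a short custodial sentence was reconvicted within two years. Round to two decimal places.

0.31

The imbalance in prior-record length arose from how defendants were allocated, not from anything the disposition did; and prior-record length independently affects the outcome. The pooled gap is confounded — condition on prior-record length.
Standardising a short custodial sentence to the population prior-record length mix: 0.314·14/144 + 0.333·128/583 + 0.353·609/1023 = 0.314.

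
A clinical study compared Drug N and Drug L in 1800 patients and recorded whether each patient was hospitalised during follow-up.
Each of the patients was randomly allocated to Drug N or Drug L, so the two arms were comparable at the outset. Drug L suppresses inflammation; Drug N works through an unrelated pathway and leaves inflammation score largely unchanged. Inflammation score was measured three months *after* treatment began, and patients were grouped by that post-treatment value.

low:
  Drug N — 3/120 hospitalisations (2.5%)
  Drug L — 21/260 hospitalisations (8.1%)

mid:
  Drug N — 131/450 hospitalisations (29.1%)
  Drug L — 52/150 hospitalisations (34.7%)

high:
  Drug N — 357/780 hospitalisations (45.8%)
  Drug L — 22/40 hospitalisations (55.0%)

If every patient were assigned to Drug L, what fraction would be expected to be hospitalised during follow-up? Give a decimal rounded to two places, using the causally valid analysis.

0.21

The inflammation score-specific comparison favours Drug N throughout, but the pooled figures favour Drug L. The question is whether to condition on inflammation score.
Inflammation score is downstream of the drug. One should not condition on a consequence of treatment, so the overall rates are the right comparison.
So P(outcome | do(Drug L)) is just the pooled rate for Drug L: 95/450 = 0.211.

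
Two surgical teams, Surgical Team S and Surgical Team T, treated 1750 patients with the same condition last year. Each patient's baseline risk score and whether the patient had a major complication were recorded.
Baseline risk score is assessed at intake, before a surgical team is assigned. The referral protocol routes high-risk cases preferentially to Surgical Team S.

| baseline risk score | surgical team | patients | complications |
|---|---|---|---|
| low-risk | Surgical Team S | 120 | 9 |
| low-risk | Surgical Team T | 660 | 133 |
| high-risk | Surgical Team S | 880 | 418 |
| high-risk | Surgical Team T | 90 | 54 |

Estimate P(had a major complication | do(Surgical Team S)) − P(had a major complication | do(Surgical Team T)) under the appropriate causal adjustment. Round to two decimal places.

Surgical Team S is lower inside every baseline risk score stratum but Surgical Team T is lower in aggregate. Whether to stratify depends on how baseline risk score relates to the surgical team.
Baseline risk score satisfies the back-door criterion: it is not a descendant of the surgical team, and it blocks the spurious path from surgical team to outcome. Adjusting for it (i.e., using the within-baseline risk score rates) gives the causal effect.
Adjusting over the population distribution of baseline risk score: 0.446·(0.075−0.202) + 0.554·(0.475−0.600) = -0.126.

-0.13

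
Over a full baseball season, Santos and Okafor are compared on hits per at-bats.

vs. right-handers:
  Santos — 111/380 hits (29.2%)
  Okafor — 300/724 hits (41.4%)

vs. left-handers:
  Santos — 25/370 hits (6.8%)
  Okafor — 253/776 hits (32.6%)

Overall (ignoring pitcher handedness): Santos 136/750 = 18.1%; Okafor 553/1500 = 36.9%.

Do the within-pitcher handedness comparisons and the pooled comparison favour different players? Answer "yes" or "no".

Within each pitcher handedness level (vs. right-handers 29.2% vs 41.4%; vs. left-handers 6.8% vs 32.6%), Okafor has the higher rate every time. Pooled: 18.1% vs 36.9% — Okafor has the higher rate overall. They agree.

no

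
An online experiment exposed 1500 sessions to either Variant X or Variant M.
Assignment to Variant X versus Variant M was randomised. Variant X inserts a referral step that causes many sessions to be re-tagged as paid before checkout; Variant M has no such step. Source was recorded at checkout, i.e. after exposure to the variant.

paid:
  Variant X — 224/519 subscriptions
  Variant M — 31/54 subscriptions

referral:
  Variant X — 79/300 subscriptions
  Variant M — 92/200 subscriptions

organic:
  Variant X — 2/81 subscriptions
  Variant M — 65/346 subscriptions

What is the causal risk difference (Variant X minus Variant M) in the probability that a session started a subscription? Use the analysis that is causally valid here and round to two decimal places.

+0.03

Variant M is higher inside every traffic source stratum but Variant X is higher in aggregate. Whether to stratify depends on how traffic source relates to the variant.
Traffic source here is a post-treatment variable shaped by the variant; conditioning on it would introduce bias rather than remove it. The overall comparison is the causal one.
The causal difference is the pooled difference: 0.339 − 0.313 = +0.026.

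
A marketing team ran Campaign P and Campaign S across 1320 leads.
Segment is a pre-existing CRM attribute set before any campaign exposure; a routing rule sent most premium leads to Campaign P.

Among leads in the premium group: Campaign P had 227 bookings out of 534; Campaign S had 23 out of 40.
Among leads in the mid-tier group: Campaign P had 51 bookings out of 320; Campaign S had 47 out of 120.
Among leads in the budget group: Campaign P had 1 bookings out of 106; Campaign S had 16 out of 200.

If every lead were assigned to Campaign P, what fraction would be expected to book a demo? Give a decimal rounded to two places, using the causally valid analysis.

Here customer segment is a common cause — it drives both which campaign a case falls under and the outcome. The crude comparison mixes populations; the stratum-specific rates are the causally relevant ones.
Standardising Campaign P to the population customer segment mix: 0.435·227/534 + 0.333·51/320 + 0.232·1/106 = 0.240.

0.24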